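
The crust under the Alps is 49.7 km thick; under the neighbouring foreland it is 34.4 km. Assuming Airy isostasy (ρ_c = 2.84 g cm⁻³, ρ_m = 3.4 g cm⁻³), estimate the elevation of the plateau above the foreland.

Excess crust Δ = 49.7 km − 34.4 km = 15.3 km, split between elevation h and root r with h + r = Δ.
Airy balance ρ_c h = (ρ_m − ρ_c) r gives r = h ρ_c/(ρ_m − ρ_c), so h (1 + ρ_c/(ρ_m − ρ_c)) = Δ, i.e. h = Δ (ρ_m − ρ_c)/ρ_m.
h = 15.3 km × 0.56/3.4 = 2.52 km.

2.52 km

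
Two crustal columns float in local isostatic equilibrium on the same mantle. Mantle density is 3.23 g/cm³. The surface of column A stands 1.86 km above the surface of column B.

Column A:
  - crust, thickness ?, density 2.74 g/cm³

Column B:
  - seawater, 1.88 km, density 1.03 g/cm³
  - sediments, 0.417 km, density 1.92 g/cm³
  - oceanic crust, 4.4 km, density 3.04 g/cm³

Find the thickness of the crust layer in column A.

Take the compensation level at the base of the deeper column (depth z_c below the surface of column A) and equate Σ ρ_i t_i down to z_c; mantle fills any gap and the z_c terms cancel.
Column A: x×2.74 + (z_c − 0 − x)×3.23
Column B: 1.86×0 + 1.88×1.03 + 0.417×1.92 + 4.4×3.04 + (z_c − 1.86 − 6.697)×3.23
The z_c×3.23 term appears on both sides and cancels. Collect the known terms of each column as K = Σ(ρt)_known − 3.23 × (depth of known layers): K_A = 0 − 3.23×0 = 0; K_B = 16.11304 − 3.23×(1.86 + 6.697) = −11.52607.
Balance: K_A − x×(3.23 − 2.74) = K_B, so x = (K_A − K_B)/(3.23 − 2.74) = 11.5261/0.49 = 23.5 km.

23.5 km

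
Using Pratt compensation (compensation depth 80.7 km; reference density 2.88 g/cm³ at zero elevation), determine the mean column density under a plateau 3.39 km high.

Pratt balance: ρ_ref D = ρ (D + h).
ρ = ρ_ref D/(D + h) = 2.88 × 80.7 km/(80.7 km + 3.39 km) = 2.76 g/cm³.

2.76 g/cm³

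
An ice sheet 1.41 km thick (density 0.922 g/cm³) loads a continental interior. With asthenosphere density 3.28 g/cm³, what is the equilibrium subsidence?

0.396 km

Balancing pressure at the compensation depth: the ice load ρ_ice t is balanced by mantle displaced below, ρ_m s.
s = t ρ_ice / ρ_m = 1.41 km × 0.922/3.28 = 0.396 km.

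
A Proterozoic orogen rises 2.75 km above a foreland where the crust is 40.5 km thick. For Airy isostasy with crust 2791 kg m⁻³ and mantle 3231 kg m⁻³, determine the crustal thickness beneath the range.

60.7 km

Root depth r = h ρ_c / (ρ_m − ρ_c) = 2.75 km × 2791 / 440 = 17.44 km.
Total thickness = T + h + r = 40.5 km + 2.75 km + 17.44 km = 60.7 km.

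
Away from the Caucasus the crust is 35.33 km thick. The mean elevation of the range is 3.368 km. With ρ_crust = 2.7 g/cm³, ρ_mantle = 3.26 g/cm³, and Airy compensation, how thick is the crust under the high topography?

54.9 km

Root depth r = h ρ_c / (ρ_m − ρ_c) = 3.368 km × 2.7 / 0.56 = 16.24 km.
Total thickness = T + h + r = 35.33 km + 3.368 km + 16.24 km = 54.9 km.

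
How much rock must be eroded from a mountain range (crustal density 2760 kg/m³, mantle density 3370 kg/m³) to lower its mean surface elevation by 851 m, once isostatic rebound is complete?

4700 m

Net drop Δ = e − u = e − e ρ_c/ρ_m = e (ρ_m − ρ_c)/ρ_m.
e = Δ ρ_m/(ρ_m − ρ_c) = 851 m × 3370/610 = 4700 m.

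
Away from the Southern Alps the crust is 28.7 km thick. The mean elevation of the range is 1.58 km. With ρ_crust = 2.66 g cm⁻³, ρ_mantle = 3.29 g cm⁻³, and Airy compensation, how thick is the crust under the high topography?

Root depth r = h ρ_c / (ρ_m − ρ_c) = 1.58 km × 2.66 / 0.63 = 6.671 km.
Total thickness = T + h + r = 28.7 km + 1.58 km + 6.671 km = 37 km.

37 km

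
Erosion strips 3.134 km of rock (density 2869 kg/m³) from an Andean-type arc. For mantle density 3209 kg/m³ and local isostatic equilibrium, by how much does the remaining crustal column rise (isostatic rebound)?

2.8 km

Unloading: uplift u = e ρ_c/ρ_m = 3.134 km × 2869/3209 = 2.8 km.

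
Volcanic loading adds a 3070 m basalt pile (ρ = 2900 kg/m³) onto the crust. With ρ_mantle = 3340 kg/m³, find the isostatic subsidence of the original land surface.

Subaerial loading: s = t ρ_load / ρ_m.
s = 3070 m × 2900/3340 = 2670 m.

2670 m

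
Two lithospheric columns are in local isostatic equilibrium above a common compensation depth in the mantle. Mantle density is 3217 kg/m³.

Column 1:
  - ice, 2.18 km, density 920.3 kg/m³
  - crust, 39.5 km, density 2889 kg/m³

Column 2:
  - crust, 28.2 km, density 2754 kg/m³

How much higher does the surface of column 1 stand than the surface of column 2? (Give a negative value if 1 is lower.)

1.53 km

For any compensation level in the mantle, the mantle terms cancel and isostasy reduces to e = (Σt_1 − Σt_2) − (Σ(ρt)_1 − Σ(ρt)_2) / ρ_m.
Σt_1 = 41.68 km; Σt_2 = 28.2 km; Σ(ρt)_1 = 116121.754; Σ(ρt)_2 = 77662.8 (in km·kg/m³).
e = (41.68 − 28.2) − (116121.754 − 77662.8) / 3217 = 1.53 km.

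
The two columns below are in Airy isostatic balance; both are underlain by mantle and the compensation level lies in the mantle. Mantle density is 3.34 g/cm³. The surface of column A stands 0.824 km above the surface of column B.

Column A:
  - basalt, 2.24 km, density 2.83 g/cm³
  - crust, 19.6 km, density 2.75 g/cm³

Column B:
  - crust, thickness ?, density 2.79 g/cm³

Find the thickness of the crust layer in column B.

18.1 km

Take the compensation level at the base of the deeper column (depth z_c below the surface of column A) and equate Σ ρ_i t_i down to z_c; mantle fills any gap and the z_c terms cancel.
Column A: 2.24×2.83 + 19.6×2.75 + (z_c − 21.84)×3.34
Column B: 0.824×0 + x×2.79 + (z_c − 0.824 − 0 − x)×3.34
The z_c×3.34 term appears on both sides and cancels. Collect the known terms of each column as K = Σ(ρt)_known − 3.34 × (depth of known layers): K_A = 60.2392 − 3.34×21.84 = −12.7064; K_B = 0 − 3.34×(0.824 + 0) = −2.75216.
Balance: K_A = K_B − x×(3.34 − 2.79), so x = (K_B − K_A)/(3.34 − 2.79) = 9.95424/0.55 = 18.1 km.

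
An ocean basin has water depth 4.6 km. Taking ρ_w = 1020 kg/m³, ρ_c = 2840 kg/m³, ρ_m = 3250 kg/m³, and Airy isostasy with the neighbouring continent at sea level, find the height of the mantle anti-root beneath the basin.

20.4 km

Equating mass per unit area of the two columns: replacing crust with seawater at the top is compensated by replacing crust with mantle at the base: d (ρ_c − ρ_w) = a (ρ_m − ρ_c).
a = d (ρ_c − ρ_w)/(ρ_m − ρ_c) = 4.6 km × 1820/410 = 20.4 km.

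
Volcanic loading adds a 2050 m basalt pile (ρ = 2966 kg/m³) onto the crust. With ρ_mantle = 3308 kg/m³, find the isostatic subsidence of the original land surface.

Subaerial loading: s = t ρ_load / ρ_m.
s = 2050 m × 2966/3308 = 1840 m.

1840 m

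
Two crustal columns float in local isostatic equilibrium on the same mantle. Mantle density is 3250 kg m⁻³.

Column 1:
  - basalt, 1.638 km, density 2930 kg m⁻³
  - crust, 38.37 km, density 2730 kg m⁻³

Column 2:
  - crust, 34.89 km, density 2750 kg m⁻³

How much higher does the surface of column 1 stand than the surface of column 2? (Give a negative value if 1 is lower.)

0.933 km

For any compensation level in the mantle, the mantle terms cancel and isostasy reduces to e = (Σt_1 − Σt_2) − (Σ(ρt)_1 − Σ(ρt)_2) / ρ_m.
Σt_1 = 40.008 km; Σt_2 = 34.89 km; Σ(ρt)_1 = 109549.44; Σ(ρt)_2 = 95947.5 (in km·kg m⁻³).
e = (40.008 − 34.89) − (109549.44 − 95947.5) / 3250 = 0.933 km.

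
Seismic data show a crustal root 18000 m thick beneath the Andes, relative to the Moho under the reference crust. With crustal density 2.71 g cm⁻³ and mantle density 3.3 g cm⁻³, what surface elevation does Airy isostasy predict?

By Archimedes' principle applied to the lithosphere: ρ_c h = (ρ_m − ρ_c) r.
h = r (ρ_m − ρ_c) / ρ_c = 18000 m × (3.3 − 2.71) / 2.71 = 3920 m.

3920 m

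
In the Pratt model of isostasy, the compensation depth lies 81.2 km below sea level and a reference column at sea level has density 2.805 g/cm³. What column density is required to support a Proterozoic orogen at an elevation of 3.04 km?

Pratt balance: ρ_ref D = ρ (D + h).
ρ = ρ_ref D/(D + h) = 2.805 × 81.2 km/(81.2 km + 3.04 km) = 2.7 g/cm³.

2.7 g/cm³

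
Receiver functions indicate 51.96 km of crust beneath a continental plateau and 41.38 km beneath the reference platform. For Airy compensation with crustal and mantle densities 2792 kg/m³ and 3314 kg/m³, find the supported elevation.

Excess crust Δ = 51.96 km − 41.38 km = 10.58 km, split between elevation h and root r with h + r = Δ.
Airy balance ρ_c h = (ρ_m − ρ_c) r gives r = h ρ_c/(ρ_m − ρ_c), so h (1 + ρ_c/(ρ_m − ρ_c)) = Δ, i.e. h = Δ (ρ_m − ρ_c)/ρ_m.
h = 10.58 km × 522/3314 = 1.67 km.

1.67 km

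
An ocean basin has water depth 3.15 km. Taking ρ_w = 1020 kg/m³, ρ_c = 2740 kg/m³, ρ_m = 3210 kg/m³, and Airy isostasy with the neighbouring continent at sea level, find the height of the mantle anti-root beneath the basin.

11.5 km

Isostatic balance requires: replacing crust with seawater at the top is compensated by replacing crust with mantle at the base: d (ρ_c − ρ_w) = a (ρ_m − ρ_c).
a = d (ρ_c − ρ_w)/(ρ_m − ρ_c) = 3.15 km × 1720/470 = 11.5 km.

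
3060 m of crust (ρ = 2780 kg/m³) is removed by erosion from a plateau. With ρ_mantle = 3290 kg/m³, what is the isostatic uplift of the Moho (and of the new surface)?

2590 m

Unloading: uplift u = e ρ_c/ρ_m = 3060 m × 2780/3290 = 2590 m.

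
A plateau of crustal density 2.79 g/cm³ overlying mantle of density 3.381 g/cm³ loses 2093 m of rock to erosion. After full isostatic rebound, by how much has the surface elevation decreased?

Rebound u = e ρ_c/ρ_m = 2093 m × 2.79/3.381 = 1727 m.
Net surface drop = e − u = 2093 m − 1727 m = e (ρ_m − ρ_c)/ρ_m = 366 m.

366 m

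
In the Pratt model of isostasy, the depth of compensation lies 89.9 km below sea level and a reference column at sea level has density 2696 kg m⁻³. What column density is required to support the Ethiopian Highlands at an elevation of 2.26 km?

2630 kg m⁻³

Pratt balance: ρ_ref D = ρ (D + h).
ρ = ρ_ref D/(D + h) = 2696 × 89.9 km/(89.9 km + 2.26 km) = 2630 kg m⁻³.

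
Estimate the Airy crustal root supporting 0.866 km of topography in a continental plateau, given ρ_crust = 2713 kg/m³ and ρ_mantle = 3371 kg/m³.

3.57 km

Isostatic balance requires: the weight of the topography is balanced by the buoyancy of the root, ρ_c h = (ρ_m − ρ_c) r.
r = h · ρ_c / (ρ_m − ρ_c) = 0.866 km × 2713 / (3371 − 2713) = 3.57 km.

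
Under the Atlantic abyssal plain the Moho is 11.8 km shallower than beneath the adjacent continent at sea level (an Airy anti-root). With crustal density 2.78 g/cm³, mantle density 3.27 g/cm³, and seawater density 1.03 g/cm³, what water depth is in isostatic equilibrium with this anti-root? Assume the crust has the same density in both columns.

3.3 km

Replacing a thickness d of crust by seawater at the top must be balanced by replacing crust with mantle at the base: d (ρ_c − ρ_w) = a (ρ_m − ρ_c).
d = a (ρ_m − ρ_c)/(ρ_c − ρ_w) = 11.8 km × 0.49/1.75 = 3.3 km.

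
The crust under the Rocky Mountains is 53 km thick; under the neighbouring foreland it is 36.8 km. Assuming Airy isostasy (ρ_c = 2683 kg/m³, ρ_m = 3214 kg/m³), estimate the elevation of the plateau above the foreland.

2.68 km

Excess crust Δ = 53 km − 36.8 km = 16.2 km, split between elevation h and root r with h + r = Δ.
Airy balance ρ_c h = (ρ_m − ρ_c) r gives r = h ρ_c/(ρ_m − ρ_c), so h (1 + ρ_c/(ρ_m − ρ_c)) = Δ, i.e. h = Δ (ρ_m − ρ_c)/ρ_m.
h = 16.2 km × 531/3214 = 2.68 km.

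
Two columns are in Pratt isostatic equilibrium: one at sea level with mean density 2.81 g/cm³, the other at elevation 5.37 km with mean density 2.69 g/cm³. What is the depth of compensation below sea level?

ρ_ref D = ρ (D + h) → D (ρ_ref − ρ) = ρ h.
D = ρ h/(ρ_ref − ρ) = 2.69 × 5.37 km/(2.81 − 2.69) = 120 km.

120 km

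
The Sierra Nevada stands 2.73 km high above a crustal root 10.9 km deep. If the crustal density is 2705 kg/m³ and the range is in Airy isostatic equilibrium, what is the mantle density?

Airy balance: ρ_c h = (ρ_m − ρ_c) r → ρ_m = ρ_c (1 + h/r).
ρ_m = 2705 × (1 + 2.73 km/10.9 km) = 3380 kg/m³.

3380 kg/m³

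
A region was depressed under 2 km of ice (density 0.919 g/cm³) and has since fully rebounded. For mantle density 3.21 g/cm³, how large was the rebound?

0.573 km

Removing the load lets mantle flow back in; uplift u satisfies ρ_ice t = ρ_m u.
u = t ρ_ice/ρ_m = 2 km × 0.919/3.21 = 0.573 km.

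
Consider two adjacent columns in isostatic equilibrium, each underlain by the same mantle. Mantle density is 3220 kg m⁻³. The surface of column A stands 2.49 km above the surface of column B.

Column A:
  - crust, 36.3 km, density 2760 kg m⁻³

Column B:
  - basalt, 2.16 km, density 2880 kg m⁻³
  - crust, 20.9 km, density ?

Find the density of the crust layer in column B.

Take the compensation level at the base of the deeper column (depth z_c below the surface of column A) and equate Σ ρ_i t_i down to z_c; mantle fills any gap and the z_c terms cancel.
Column A: 36.3×2760 + (z_c − 36.3)×3220
Column B: 2.49×0 + 2.16×2880 + 20.9×ρ + (z_c − 2.49 − 23.06)×3220
The z_c×3220 term appears on both sides and cancels. Collect the known terms of each column as K = Σ(ρt)_known − 3220 × (depth of known layers): K_A = 100188 − 3220×36.3 = −16698; K_B = 6220.8 − 3220×(2.49 + 23.06) = −76050.2.
Balance: K_A = K_B + 20.9×ρ, so ρ = (K_A − K_B)/20.9 = 59352.2/20.9 = 2840 kg m⁻³.

2840 kg m⁻³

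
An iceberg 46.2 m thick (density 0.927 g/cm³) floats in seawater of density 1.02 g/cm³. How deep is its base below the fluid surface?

42 m

Draft d = t ρ_obj/ρ_fluid = 46.2 m × 0.927/1.02 = 42 m.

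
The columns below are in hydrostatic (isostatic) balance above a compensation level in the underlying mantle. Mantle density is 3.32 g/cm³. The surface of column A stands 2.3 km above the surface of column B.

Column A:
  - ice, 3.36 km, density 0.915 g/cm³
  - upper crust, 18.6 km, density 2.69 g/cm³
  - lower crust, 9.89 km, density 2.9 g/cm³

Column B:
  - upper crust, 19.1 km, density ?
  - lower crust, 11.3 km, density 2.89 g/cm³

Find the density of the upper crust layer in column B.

2.72 g/cm³

Take the compensation level at the base of the deeper column (depth z_c below the surface of column A) and equate Σ ρ_i t_i down to z_c; mantle fills any gap and the z_c terms cancel.
Column A: 3.36×0.915 + 18.6×2.69 + 9.89×2.9 + (z_c − 31.85)×3.32
Column B: 2.3×0 + 19.1×ρ + 11.3×2.89 + (z_c − 2.3 − 30.4)×3.32
The z_c×3.32 term appears on both sides and cancels. Collect the known terms of each column as K = Σ(ρt)_known − 3.32 × (depth of known layers): K_A = 81.7894 − 3.32×31.85 = −23.9526; K_B = 32.657 − 3.32×(2.3 + 30.4) = −75.907.
Balance: K_A = K_B + 19.1×ρ, so ρ = (K_A − K_B)/19.1 = 51.9544/19.1 = 2.72 g/cm³.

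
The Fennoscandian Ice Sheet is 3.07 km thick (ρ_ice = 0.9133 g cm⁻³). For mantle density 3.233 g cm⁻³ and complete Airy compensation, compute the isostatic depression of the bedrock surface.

Balancing pressure at the compensation depth: the ice load ρ_ice t is balanced by mantle displaced below, ρ_m s.
s = t ρ_ice / ρ_m = 3.07 km × 0.9133/3.233 = 0.867 km.

0.867 km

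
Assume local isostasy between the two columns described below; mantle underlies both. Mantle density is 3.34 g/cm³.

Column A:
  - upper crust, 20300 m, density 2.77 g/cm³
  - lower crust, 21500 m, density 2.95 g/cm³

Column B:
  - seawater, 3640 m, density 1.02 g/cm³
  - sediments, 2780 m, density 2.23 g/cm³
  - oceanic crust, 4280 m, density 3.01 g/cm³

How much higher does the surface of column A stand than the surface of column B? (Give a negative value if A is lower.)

2100 m

For any compensation level in the mantle, the mantle terms cancel and isostasy reduces to e = (Σt_A − Σt_B) − (Σ(ρt)_A − Σ(ρt)_B) / ρ_m.
Σt_A = 41800 m; Σt_B = 10700 m; Σ(ρt)_A = 119656; Σ(ρt)_B = 22795 (in m·g/cm³).
e = (41800 − 10700) − (119656 − 22795) / 3.34 = 2100 m.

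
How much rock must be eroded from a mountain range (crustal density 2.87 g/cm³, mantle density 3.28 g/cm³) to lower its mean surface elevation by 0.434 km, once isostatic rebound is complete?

Net drop Δ = e − u = e − e ρ_c/ρ_m = e (ρ_m − ρ_c)/ρ_m.
e = Δ ρ_m/(ρ_m − ρ_c) = 0.434 km × 3.28/0.41 = 3.47 km.

3.47 km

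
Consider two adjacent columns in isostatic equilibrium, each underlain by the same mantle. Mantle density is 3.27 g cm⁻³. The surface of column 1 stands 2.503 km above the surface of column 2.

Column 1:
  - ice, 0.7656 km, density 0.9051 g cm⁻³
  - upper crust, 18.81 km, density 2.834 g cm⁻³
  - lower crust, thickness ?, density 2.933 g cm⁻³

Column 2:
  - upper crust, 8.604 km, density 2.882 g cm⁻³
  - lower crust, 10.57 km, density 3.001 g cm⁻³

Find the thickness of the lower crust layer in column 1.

Take the compensation level at the base of the deeper column (depth z_c below the surface of column 1) and equate Σ ρ_i t_i down to z_c; mantle fills any gap and the z_c terms cancel.
Column 1: 0.7656×0.9051 + 18.81×2.834 + x×2.933 + (z_c − 19.5756 − x)×3.27
Column 2: 2.503×0 + 8.604×2.882 + 10.57×3.001 + (z_c − 2.503 − 19.174)×3.27
The z_c×3.27 term appears on both sides and cancels. Collect the known terms of each column as K = Σ(ρt)_known − 3.27 × (depth of known layers): K_1 = 54.0004846 − 3.27×19.5756 = −10.0117274; K_2 = 56.517298 − 3.27×(2.503 + 19.174) = −14.366492.
Balance: K_1 − x×(3.27 − 2.933) = K_2, so x = (K_1 − K_2)/(3.27 − 2.933) = 4.35476/0.337 = 12.9 km.

12.9 km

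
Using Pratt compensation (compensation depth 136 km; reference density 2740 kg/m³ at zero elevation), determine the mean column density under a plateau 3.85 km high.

Pratt balance: ρ_ref D = ρ (D + h).
ρ = ρ_ref D/(D + h) = 2740 × 136 km/(136 km + 3.85 km) = 2660 kg/m³.

2660 kg/m³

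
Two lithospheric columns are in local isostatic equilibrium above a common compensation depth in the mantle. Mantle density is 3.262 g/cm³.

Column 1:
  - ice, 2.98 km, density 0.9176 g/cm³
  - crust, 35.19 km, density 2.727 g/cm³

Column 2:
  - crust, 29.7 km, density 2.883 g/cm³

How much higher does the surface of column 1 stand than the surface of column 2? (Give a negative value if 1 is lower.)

4.46 km

For any compensation level in the mantle, the mantle terms cancel and isostasy reduces to e = (Σt_1 − Σt_2) − (Σ(ρt)_1 − Σ(ρt)_2) / ρ_m.
Σt_1 = 38.17 km; Σt_2 = 29.7 km; Σ(ρt)_1 = 98.697578; Σ(ρt)_2 = 85.6251 (in km·g/cm³).
e = (38.17 − 29.7) − (98.697578 − 85.6251) / 3.262 = 4.46 km.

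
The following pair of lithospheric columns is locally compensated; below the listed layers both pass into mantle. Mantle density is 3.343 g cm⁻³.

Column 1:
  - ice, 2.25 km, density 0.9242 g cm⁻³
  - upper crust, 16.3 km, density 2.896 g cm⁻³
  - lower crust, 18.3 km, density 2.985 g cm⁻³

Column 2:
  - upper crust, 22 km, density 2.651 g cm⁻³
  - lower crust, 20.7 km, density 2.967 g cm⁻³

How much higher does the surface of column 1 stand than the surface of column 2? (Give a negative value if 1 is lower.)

For any compensation level in the mantle, the mantle terms cancel and isostasy reduces to e = (Σt_1 − Σt_2) − (Σ(ρt)_1 − Σ(ρt)_2) / ρ_m.
Σt_1 = 36.85 km; Σt_2 = 42.7 km; Σ(ρt)_1 = 103.90975; Σ(ρt)_2 = 119.7389 (in km·g cm⁻³).
e = (36.85 − 42.7) − (103.90975 − 119.7389) / 3.343 = −1.11 km.

−1.11 km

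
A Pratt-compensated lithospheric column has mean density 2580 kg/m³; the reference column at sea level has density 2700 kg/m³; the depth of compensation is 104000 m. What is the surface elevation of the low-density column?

ρ_ref D = ρ (D + h) → h = D (ρ_ref − ρ)/ρ.
h = 104000 m × (2700 − 2580)/2580 = 4840 m.

4840 m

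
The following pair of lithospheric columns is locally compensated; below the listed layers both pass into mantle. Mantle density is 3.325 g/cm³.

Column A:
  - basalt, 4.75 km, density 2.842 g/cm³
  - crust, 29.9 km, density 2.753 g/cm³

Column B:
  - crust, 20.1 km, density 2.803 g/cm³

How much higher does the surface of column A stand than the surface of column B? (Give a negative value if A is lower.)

For any compensation level in the mantle, the mantle terms cancel and isostasy reduces to e = (Σt_A − Σt_B) − (Σ(ρt)_A − Σ(ρt)_B) / ρ_m.
Σt_A = 34.65 km; Σt_B = 20.1 km; Σ(ρt)_A = 95.8142; Σ(ρt)_B = 56.3403 (in km·g/cm³).
e = (34.65 − 20.1) − (95.8142 − 56.3403) / 3.325 = 2.68 km.

2.68 km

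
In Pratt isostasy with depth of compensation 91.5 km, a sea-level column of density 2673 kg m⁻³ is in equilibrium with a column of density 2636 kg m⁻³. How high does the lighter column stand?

1.28 km

ρ_ref D = ρ (D + h) → h = D (ρ_ref − ρ)/ρ.
h = 91.5 km × (2673 − 2636)/2636 = 1.28 km.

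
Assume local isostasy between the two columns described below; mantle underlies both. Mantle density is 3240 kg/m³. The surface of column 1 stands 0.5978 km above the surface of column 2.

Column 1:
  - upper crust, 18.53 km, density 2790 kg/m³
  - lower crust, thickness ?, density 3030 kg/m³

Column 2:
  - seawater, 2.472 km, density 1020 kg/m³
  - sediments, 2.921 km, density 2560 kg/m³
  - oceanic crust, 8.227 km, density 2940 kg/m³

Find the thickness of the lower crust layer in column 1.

16.9 km

Take the compensation level at the base of the deeper column (depth z_c below the surface of column 1) and equate Σ ρ_i t_i down to z_c; mantle fills any gap and the z_c terms cancel.
Column 1: 18.53×2790 + x×3030 + (z_c − 18.53 − x)×3240
Column 2: 0.5978×0 + 2.472×1020 + 2.921×2560 + 8.227×2940 + (z_c − 0.5978 − 13.62)×3240
The z_c×3240 term appears on both sides and cancels. Collect the known terms of each column as K = Σ(ρt)_known − 3240 × (depth of known layers): K_1 = 51698.7 − 3240×18.53 = −8338.5; K_2 = 34186.58 − 3240×(0.5978 + 13.62) = −11879.092.
Balance: K_1 − x×(3240 − 3030) = K_2, so x = (K_1 − K_2)/(3240 − 3030) = 3540.59/210 = 16.9 km.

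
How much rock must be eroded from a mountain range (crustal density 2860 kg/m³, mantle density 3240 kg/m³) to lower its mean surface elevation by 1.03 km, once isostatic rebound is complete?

8.78 km

Net drop Δ = e − u = e − e ρ_c/ρ_m = e (ρ_m − ρ_c)/ρ_m.
e = Δ ρ_m/(ρ_m − ρ_c) = 1.03 km × 3240/380 = 8.78 km.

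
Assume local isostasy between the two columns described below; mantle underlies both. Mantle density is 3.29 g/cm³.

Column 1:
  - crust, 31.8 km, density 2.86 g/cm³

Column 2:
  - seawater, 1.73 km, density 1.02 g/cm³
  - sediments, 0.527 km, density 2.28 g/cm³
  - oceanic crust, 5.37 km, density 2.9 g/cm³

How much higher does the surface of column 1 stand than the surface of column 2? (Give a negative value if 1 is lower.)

2.16 km

For any compensation level in the mantle, the mantle terms cancel and isostasy reduces to e = (Σt_1 − Σt_2) − (Σ(ρt)_1 − Σ(ρt)_2) / ρ_m.
Σt_1 = 31.8 km; Σt_2 = 7.627 km; Σ(ρt)_1 = 90.948; Σ(ρt)_2 = 18.53916 (in km·g/cm³).
e = (31.8 − 7.627) − (90.948 − 18.53916) / 3.29 = 2.16 km.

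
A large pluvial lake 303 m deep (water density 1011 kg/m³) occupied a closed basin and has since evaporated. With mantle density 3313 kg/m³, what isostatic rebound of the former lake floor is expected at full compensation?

u = d ρ_w/ρ_m = 303 m × 1011/3313 = 92.5 m.

92.5 m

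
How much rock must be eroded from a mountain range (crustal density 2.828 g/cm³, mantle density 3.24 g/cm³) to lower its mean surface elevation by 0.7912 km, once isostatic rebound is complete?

6.22 km

Net drop Δ = e − u = e − e ρ_c/ρ_m = e (ρ_m − ρ_c)/ρ_m.
e = Δ ρ_m/(ρ_m − ρ_c) = 0.7912 km × 3.24/0.412 = 6.22 km.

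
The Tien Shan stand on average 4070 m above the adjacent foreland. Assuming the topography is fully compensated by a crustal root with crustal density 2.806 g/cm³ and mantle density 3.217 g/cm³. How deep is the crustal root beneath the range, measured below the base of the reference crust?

For local isostatic compensation: the weight of the topography is balanced by the buoyancy of the root, ρ_c h = (ρ_m − ρ_c) r.
r = h · ρ_c / (ρ_m − ρ_c) = 4070 m × 2.806 / (3.217 − 2.806) = 27800 m.

27800 m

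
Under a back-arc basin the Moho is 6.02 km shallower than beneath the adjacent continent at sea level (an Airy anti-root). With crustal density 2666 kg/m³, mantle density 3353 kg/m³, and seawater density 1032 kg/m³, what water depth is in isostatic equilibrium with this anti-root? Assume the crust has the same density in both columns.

Replacing a thickness d of crust by seawater at the top must be balanced by replacing crust with mantle at the base: d (ρ_c − ρ_w) = a (ρ_m − ρ_c).
d = a (ρ_m − ρ_c)/(ρ_c − ρ_w) = 6.02 km × 687/1634 = 2.53 km.

2.53 km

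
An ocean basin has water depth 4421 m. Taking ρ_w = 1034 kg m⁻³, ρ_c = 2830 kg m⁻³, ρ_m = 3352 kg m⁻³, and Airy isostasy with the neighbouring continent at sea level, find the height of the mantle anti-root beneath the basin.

Isostatic balance requires: replacing crust with seawater at the top is compensated by replacing crust with mantle at the base: d (ρ_c − ρ_w) = a (ρ_m − ρ_c).
a = d (ρ_c − ρ_w)/(ρ_m − ρ_c) = 4421 m × 1796/522 = 15200 m.

15200 m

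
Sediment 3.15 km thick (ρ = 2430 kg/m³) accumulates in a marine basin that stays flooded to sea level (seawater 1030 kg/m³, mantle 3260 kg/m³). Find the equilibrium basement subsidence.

Submarine loading: the sediment displaces seawater, and the subsidence is in turn flooded, so s (ρ_m − ρ_w) = t (ρ_sed − ρ_w).
s = 3.15 km × (2430 − 1030) / (3260 − 1030) = 1.98 km.

1.98 km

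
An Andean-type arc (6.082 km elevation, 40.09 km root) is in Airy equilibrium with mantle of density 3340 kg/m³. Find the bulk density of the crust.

2900 kg/m³

ρ_c h = (ρ_m − ρ_c) r → ρ_c (h + r) = ρ_m r → ρ_c = ρ_m r / (h + r).
ρ_c = 3340 × 40.09 km / (6.082 km + 40.09 km) = 2900 kg/m³.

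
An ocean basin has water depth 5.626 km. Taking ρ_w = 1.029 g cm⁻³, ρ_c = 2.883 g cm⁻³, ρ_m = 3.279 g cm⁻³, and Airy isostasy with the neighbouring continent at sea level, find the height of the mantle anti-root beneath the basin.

26.3 km

Equating mass per unit area of the two columns: replacing crust with seawater at the top is compensated by replacing crust with mantle at the base: d (ρ_c − ρ_w) = a (ρ_m − ρ_c).
a = d (ρ_c − ρ_w)/(ρ_m − ρ_c) = 5.626 km × 1.854/0.396 = 26.3 km.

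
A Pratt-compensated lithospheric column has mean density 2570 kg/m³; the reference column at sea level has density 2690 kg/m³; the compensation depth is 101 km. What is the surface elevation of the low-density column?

ρ_ref D = ρ (D + h) → h = D (ρ_ref − ρ)/ρ.
h = 101 km × (2690 − 2570)/2570 = 4.72 km.

4.72 km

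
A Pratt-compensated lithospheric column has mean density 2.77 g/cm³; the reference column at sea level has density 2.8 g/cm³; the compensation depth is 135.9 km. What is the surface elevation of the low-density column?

1.47 km

ρ_ref D = ρ (D + h) → h = D (ρ_ref − ρ)/ρ.
h = 135.9 km × (2.8 − 2.77)/2.77 = 1.47 km.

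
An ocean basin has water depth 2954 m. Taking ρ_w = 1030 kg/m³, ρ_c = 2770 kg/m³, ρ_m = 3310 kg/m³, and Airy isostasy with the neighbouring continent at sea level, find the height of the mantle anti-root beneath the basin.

Balancing pressure at the compensation depth: replacing crust with seawater at the top is compensated by replacing crust with mantle at the base: d (ρ_c − ρ_w) = a (ρ_m − ρ_c).
a = d (ρ_c − ρ_w)/(ρ_m − ρ_c) = 2954 m × 1740/540 = 9520 m.

9520 m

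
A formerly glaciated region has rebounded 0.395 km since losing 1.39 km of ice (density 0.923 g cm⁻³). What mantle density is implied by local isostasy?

ρ_m = ρ_ice t / u = 0.923 × 1.39 km/0.395 km = 3.25 g cm⁻³.

3.25 g cm⁻³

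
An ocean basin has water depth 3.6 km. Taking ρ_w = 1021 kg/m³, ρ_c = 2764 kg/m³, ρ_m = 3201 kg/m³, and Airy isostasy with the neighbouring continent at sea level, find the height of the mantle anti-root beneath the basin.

14.4 km

Balancing pressure at the compensation depth: replacing crust with seawater at the top is compensated by replacing crust with mantle at the base: d (ρ_c − ρ_w) = a (ρ_m − ρ_c).
a = d (ρ_c − ρ_w)/(ρ_m − ρ_c) = 3.6 km × 1743/437 = 14.4 km.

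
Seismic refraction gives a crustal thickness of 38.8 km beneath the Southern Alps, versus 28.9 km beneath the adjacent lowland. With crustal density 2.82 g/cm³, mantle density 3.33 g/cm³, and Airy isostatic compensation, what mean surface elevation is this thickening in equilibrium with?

Excess crust Δ = 38.8 km − 28.9 km = 9.9 km, split between elevation h and root r with h + r = Δ.
Airy balance ρ_c h = (ρ_m − ρ_c) r gives r = h ρ_c/(ρ_m − ρ_c), so h (1 + ρ_c/(ρ_m − ρ_c)) = Δ, i.e. h = Δ (ρ_m − ρ_c)/ρ_m.
h = 9.9 km × 0.51/3.33 = 1.52 km.

1.52 km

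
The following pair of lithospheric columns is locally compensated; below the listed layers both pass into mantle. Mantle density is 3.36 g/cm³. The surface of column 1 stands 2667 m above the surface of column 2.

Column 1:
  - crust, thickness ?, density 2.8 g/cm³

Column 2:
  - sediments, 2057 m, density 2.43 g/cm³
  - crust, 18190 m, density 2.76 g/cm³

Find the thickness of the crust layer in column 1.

Take the compensation level at the base of the deeper column (depth z_c below the surface of column 1) and equate Σ ρ_i t_i down to z_c; mantle fills any gap and the z_c terms cancel.
Column 1: x×2.8 + (z_c − 0 − x)×3.36
Column 2: 2667×0 + 2057×2.43 + 18190×2.76 + (z_c − 2667 − 20247)×3.36
The z_c×3.36 term appears on both sides and cancels. Collect the known terms of each column as K = Σ(ρt)_known − 3.36 × (depth of known layers): K_1 = 0 − 3.36×0 = 0; K_2 = 55202.91 − 3.36×(2667 + 20247) = −21788.13.
Balance: K_1 − x×(3.36 − 2.8) = K_2, so x = (K_1 − K_2)/(3.36 − 2.8) = 21788.1/0.56 = 38900 m.

38900 m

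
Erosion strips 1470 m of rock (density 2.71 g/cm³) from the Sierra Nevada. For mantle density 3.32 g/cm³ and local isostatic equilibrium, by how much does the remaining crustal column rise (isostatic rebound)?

Unloading: uplift u = e ρ_c/ρ_m = 1470 m × 2.71/3.32 = 1200 m.

1200 m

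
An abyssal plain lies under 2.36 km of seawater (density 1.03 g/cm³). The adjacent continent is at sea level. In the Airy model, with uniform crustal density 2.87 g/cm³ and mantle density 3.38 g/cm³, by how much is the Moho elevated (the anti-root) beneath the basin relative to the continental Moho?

For local isostatic compensation: replacing crust with seawater at the top is compensated by replacing crust with mantle at the base: d (ρ_c − ρ_w) = a (ρ_m − ρ_c).
a = d (ρ_c − ρ_w)/(ρ_m − ρ_c) = 2.36 km × 1.84/0.51 = 8.51 km.

8.51 km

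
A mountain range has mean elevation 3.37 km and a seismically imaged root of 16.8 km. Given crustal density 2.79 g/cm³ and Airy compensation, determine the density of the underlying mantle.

3.35 g/cm³

Airy balance: ρ_c h = (ρ_m − ρ_c) r → ρ_m = ρ_c (1 + h/r).
ρ_m = 2.79 × (1 + 3.37 km/16.8 km) = 3.35 g/cm³.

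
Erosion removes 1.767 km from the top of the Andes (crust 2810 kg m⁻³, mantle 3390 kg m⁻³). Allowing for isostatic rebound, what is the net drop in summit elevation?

Rebound u = e ρ_c/ρ_m = 1.767 km × 2810/3390 = 1.465 km.
Net surface drop = e − u = 1.767 km − 1.465 km = e (ρ_m − ρ_c)/ρ_m = 0.302 km.

0.302 km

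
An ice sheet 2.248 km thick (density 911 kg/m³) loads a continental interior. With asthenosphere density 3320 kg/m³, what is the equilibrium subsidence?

0.617 km

For local isostatic compensation: the ice load ρ_ice t is balanced by mantle displaced below, ρ_m s.
s = t ρ_ice / ρ_m = 2.248 km × 911/3320 = 0.617 km.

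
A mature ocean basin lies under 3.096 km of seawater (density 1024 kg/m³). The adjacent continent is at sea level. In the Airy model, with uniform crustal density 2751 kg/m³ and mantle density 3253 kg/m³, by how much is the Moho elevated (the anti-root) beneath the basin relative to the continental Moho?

10.7 km

By Archimedes' principle applied to the lithosphere: replacing crust with seawater at the top is compensated by replacing crust with mantle at the base: d (ρ_c − ρ_w) = a (ρ_m − ρ_c).
a = d (ρ_c − ρ_w)/(ρ_m − ρ_c) = 3.096 km × 1727/502 = 10.7 km.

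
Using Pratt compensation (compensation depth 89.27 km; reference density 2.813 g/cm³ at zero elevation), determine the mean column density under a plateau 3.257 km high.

Pratt balance: ρ_ref D = ρ (D + h).
ρ = ρ_ref D/(D + h) = 2.813 × 89.27 km/(89.27 km + 3.257 km) = 2.71 g/cm³.

2.71 g/cm³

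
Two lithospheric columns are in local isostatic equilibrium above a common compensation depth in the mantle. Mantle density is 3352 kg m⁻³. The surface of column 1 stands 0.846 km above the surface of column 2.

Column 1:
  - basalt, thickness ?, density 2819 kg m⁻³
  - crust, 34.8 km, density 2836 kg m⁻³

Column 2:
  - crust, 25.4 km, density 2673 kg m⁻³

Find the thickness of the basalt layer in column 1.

3.99 km

Take the compensation level at the base of the deeper column (depth z_c below the surface of column 1) and equate Σ ρ_i t_i down to z_c; mantle fills any gap and the z_c terms cancel.
Column 1: x×2819 + 34.8×2836 + (z_c − 34.8 − x)×3352
Column 2: 0.846×0 + 25.4×2673 + (z_c − 0.846 − 25.4)×3352
The z_c×3352 term appears on both sides and cancels. Collect the known terms of each column as K = Σ(ρt)_known − 3352 × (depth of known layers): K_1 = 98692.8 − 3352×34.8 = −17956.8; K_2 = 67894.2 − 3352×(0.846 + 25.4) = −20082.392.
Balance: K_1 − x×(3352 − 2819) = K_2, so x = (K_1 − K_2)/(3352 − 2819) = 2125.59/533 = 3.99 km.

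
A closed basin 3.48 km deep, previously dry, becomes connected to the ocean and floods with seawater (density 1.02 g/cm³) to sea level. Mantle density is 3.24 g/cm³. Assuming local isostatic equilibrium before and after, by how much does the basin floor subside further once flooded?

1.6 km

After flooding the water column is d + s deep. Its weight must equal the weight of mantle displaced by the extra subsidence s: (d + s) ρ_w = s ρ_m.
s = d ρ_w / (ρ_m − ρ_w) = 3.48 km × 1.02/(3.24 − 1.02) = 1.6 km.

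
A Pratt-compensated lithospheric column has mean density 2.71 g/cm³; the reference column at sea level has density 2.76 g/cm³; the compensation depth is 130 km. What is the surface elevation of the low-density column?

2.4 km

ρ_ref D = ρ (D + h) → h = D (ρ_ref − ρ)/ρ.
h = 130 km × (2.76 − 2.71)/2.71 = 2.4 km.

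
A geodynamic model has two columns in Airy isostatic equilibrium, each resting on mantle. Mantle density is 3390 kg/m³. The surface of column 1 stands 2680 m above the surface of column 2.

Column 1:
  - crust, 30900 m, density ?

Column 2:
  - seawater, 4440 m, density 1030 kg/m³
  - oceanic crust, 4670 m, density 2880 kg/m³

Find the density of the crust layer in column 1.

2680 kg/m³

Take the compensation level at the base of the deeper column (depth z_c below the surface of column 1) and equate Σ ρ_i t_i down to z_c; mantle fills any gap and the z_c terms cancel.
Column 1: 30900×ρ + (z_c − 30900)×3390
Column 2: 2680×0 + 4440×1030 + 4670×2880 + (z_c − 2680 − 9110)×3390
The z_c×3390 term appears on both sides and cancels. Collect the known terms of each column as K = Σ(ρt)_known − 3390 × (depth of known layers): K_1 = 0 − 3390×30900 = −104751000; K_2 = 18022800 − 3390×(2680 + 9110) = −21945300.
Balance: K_1 + 30900×ρ = K_2, so ρ = (K_2 − K_1)/30900 = 82805700/30900 = 2680 kg/m³.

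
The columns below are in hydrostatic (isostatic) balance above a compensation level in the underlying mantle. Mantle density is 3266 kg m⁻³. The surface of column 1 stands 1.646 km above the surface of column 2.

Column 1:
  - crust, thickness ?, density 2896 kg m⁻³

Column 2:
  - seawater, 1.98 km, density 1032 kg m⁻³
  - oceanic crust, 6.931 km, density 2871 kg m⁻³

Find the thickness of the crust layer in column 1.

33.9 km

Take the compensation level at the base of the deeper column (depth z_c below the surface of column 1) and equate Σ ρ_i t_i down to z_c; mantle fills any gap and the z_c terms cancel.
Column 1: x×2896 + (z_c − 0 − x)×3266
Column 2: 1.646×0 + 1.98×1032 + 6.931×2871 + (z_c − 1.646 − 8.911)×3266
The z_c×3266 term appears on both sides and cancels. Collect the known terms of each column as K = Σ(ρt)_known − 3266 × (depth of known layers): K_1 = 0 − 3266×0 = 0; K_2 = 21942.261 − 3266×(1.646 + 8.911) = −12536.901.
Balance: K_1 − x×(3266 − 2896) = K_2, so x = (K_1 − K_2)/(3266 − 2896) = 12536.9/370 = 33.9 km.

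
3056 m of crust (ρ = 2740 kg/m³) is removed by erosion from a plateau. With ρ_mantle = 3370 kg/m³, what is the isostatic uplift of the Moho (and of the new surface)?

2480 m

Unloading: uplift u = e ρ_c/ρ_m = 3056 m × 2740/3370 = 2480 m.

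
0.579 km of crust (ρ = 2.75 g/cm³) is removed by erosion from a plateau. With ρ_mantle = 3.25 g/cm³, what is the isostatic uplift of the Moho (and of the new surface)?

Unloading: uplift u = e ρ_c/ρ_m = 0.579 km × 2.75/3.25 = 0.49 km.

0.49 km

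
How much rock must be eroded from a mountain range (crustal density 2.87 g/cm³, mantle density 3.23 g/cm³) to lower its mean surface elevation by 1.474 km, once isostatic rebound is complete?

Net drop Δ = e − u = e − e ρ_c/ρ_m = e (ρ_m − ρ_c)/ρ_m.
e = Δ ρ_m/(ρ_m − ρ_c) = 1.474 km × 3.23/0.36 = 13.2 km.

13.2 km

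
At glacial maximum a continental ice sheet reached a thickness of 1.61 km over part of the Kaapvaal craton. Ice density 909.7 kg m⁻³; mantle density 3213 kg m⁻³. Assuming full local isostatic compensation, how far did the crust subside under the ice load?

0.456 km

Isostatic balance requires: the ice load ρ_ice t is balanced by mantle displaced below, ρ_m s.
s = t ρ_ice / ρ_m = 1.61 km × 909.7/3213 = 0.456 km.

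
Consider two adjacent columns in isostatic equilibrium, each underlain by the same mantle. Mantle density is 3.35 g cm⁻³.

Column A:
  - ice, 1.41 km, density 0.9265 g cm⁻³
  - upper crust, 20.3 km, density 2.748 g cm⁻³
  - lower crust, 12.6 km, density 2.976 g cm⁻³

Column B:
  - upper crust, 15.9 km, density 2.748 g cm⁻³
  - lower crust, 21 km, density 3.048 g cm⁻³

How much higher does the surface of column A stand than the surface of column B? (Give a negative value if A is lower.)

1.32 km

For any compensation level in the mantle, the mantle terms cancel and isostasy reduces to e = (Σt_A − Σt_B) − (Σ(ρt)_A − Σ(ρt)_B) / ρ_m.
Σt_A = 34.31 km; Σt_B = 36.9 km; Σ(ρt)_A = 94.588365; Σ(ρt)_B = 107.7012 (in km·g cm⁻³).
e = (34.31 − 36.9) − (94.588365 − 107.7012) / 3.35 = 1.32 km.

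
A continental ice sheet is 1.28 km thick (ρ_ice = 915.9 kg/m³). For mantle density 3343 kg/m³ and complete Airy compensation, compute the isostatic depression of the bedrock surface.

Isostatic balance requires: the ice load ρ_ice t is balanced by mantle displaced below, ρ_m s.
s = t ρ_ice / ρ_m = 1.28 km × 915.9/3343 = 0.351 km.

0.351 km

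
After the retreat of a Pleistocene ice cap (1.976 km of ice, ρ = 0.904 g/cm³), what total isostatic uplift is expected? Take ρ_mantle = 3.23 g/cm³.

0.553 km

Removing the load lets mantle flow back in; uplift u satisfies ρ_ice t = ρ_m u.
u = t ρ_ice/ρ_m = 1.976 km × 0.904/3.23 = 0.553 km.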